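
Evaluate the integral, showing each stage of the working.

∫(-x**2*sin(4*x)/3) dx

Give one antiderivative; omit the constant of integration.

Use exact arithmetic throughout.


Step 1. Integrate ∫(-x**2*sin(4*x)/3) dx by parts with u = x**2, dv = (-sin(4*x)/3) dx, so v = cos(4*x)/12: now x**2*cos(4*x)/12 + ∫(-x*cos(4*x)/6) dx.
Step 2. Integrate ∫(-x*cos(4*x)/6) dx by parts with u = x, dv = (-cos(4*x)/6) dx, so v = -sin(4*x)/24: now x**2*cos(4*x)/12 - x*sin(4*x)/24 + ∫(sin(4*x)/24) dx.
Step 3. Evaluate the standard form: now x**2*cos(4*x)/12 - x*sin(4*x)/24 - cos(4*x)/96.
Answer: x**2*cos(4*x)/12 - x*sin(4*x)/24 - cos(4*x)/96.


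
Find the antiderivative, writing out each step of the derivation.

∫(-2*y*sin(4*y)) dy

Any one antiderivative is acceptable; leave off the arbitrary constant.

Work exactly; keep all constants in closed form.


Step 1. Integrate ∫(-2*y*sin(4*y)) dy by parts with u = y, dv = (-2*sin(4*y)) dy, so v = cos(4*y)/2: now y*cos(4*y)/2 + ∫(-cos(4*y)/2) dy.
Step 2. Evaluate the standard form: now y*cos(4*y)/2 - sin(4*y)/8.
Answer: y*cos(4*y)/2 - sin(4*y)/8.


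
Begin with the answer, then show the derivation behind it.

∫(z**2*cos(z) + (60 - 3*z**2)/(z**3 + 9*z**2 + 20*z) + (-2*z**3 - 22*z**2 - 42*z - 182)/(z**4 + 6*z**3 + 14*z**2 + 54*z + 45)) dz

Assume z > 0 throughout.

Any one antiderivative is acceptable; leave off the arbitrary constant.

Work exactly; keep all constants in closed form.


The answer is z**2*sin(z) + 2*z*cos(z) + 3*log(z) - 4*log(z + 1) - 3*log(z + 4) - log(z + 5) - 2*sin(z) - 4*atan(z/3)/3.
Step 1. Rewrite: now ∫(z**2*cos(z)) dz + ∫((60 - 3*z**2)/(z**3 + 9*z**2 + 20*z)) dz + ∫((-2*z**3 - 22*z**2 - 42*z - 182)/(z**4 + 6*z**3 + 14*z**2 + 54*z + 45)) dz.
Step 2. Decompose ∫((-2*z**3 - 22*z**2 - 42*z - 182)/(z**4 + 6*z**3 + 14*z**2 + 54*z + 45)) dz by partial fractions, (-2*z**3 - 22*z**2 - 42*z - 182)/(z**4 + 6*z**3 + 14*z**2 + 54*z + 45) = -4/(z**2 + 9) + 2/(z + 5) - 4/(z + 1): now ∫(z**2*cos(z)) dz + ∫((60 - 3*z**2)/(z**3 + 9*z**2 + 20*z)) dz + ∫(-4/(z + 1)) dz + ∫(2/(z + 5)) dz + ∫(-4/(z**2 + 9)) dz.
Step 3. Evaluate the standard form [assuming z > -1]: now -4*log(z + 1) + ∫(z**2*cos(z)) dz + ∫((60 - 3*z**2)/(z**3 + 9*z**2 + 20*z)) dz + ∫(2/(z + 5)) dz + ∫(-4/(z**2 + 9)) dz.
Step 4. Evaluate the standard form [assuming z > -5]: now -4*log(z + 1) + 2*log(z + 5) + ∫(z**2*cos(z)) dz + ∫((60 - 3*z**2)/(z**3 + 9*z**2 + 20*z)) dz + ∫(-4/(z**2 + 9)) dz.
Step 5. Evaluate the standard form: now -4*log(z + 1) + 2*log(z + 5) - 4*atan(z/3)/3 + ∫(z**2*cos(z)) dz + ∫((60 - 3*z**2)/(z**3 + 9*z**2 + 20*z)) dz.
Step 6. Integrate ∫(z**2*cos(z)) dz by parts with u = z**2, dv = (cos(z)) dz, so v = sin(z): now z**2*sin(z) - 4*log(z + 1) + 2*log(z + 5) - 4*atan(z/3)/3 + ∫(-2*z*sin(z)) dz + ∫((60 - 3*z**2)/(z**3 + 9*z**2 + 20*z)) dz.
Step 7. Integrate ∫(-2*z*sin(z)) dz by parts with u = z, dv = (-2*sin(z)) dz, so v = 2*cos(z): now z**2*sin(z) + 2*z*cos(z) - 4*log(z + 1) + 2*log(z + 5) - 4*atan(z/3)/3 + ∫((60 - 3*z**2)/(z**3 + 9*z**2 + 20*z)) dz + ∫(-2*cos(z)) dz.
Step 8. Evaluate the standard form: now z**2*sin(z) + 2*z*cos(z) - 4*log(z + 1) + 2*log(z + 5) - 2*sin(z) - 4*atan(z/3)/3 + ∫((60 - 3*z**2)/(z**3 + 9*z**2 + 20*z)) dz.
Step 9. Decompose ∫((60 - 3*z**2)/(z**3 + 9*z**2 + 20*z)) dz by partial fractions, (60 - 3*z**2)/(z**3 + 9*z**2 + 20*z) = -3/(z + 5) - 3/(z + 4) + 3/z: now z**2*sin(z) + 2*z*cos(z) - 4*log(z + 1) + 2*log(z + 5) - 2*sin(z) - 4*atan(z/3)/3 + ∫(3/z) dz + ∫(-3/(z + 4)) dz + ∫(-3/(z + 5)) dz.
Step 10. Evaluate the standard form [assuming z > -5]: now z**2*sin(z) + 2*z*cos(z) - 4*log(z + 1) - log(z + 5) - 2*sin(z) - 4*atan(z/3)/3 + ∫(3/z) dz + ∫(-3/(z + 4)) dz.
Step 11. Evaluate the standard form [assuming z > 0]: now z**2*sin(z) + 2*z*cos(z) + 3*log(z) - 4*log(z + 1) - log(z + 5) - 2*sin(z) - 4*atan(z/3)/3 + ∫(-3/(z + 4)) dz.
Step 12. Evaluate the standard form [assuming z > -4]: now z**2*sin(z) + 2*z*cos(z) + 3*log(z) - 4*log(z + 1) - 3*log(z + 4) - log(z + 5) - 2*sin(z) - 4*atan(z/3)/3.
Answer: z**2*sin(z) + 2*z*cos(z) + 3*log(z) - 4*log(z + 1) - 3*log(z + 4) - log(z + 5) - 2*sin(z) - 4*atan(z/3)/3.


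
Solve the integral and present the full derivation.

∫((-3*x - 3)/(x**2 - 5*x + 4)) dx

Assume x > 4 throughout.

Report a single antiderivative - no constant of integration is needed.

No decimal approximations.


Step 1. Decompose ∫((-3*x - 3)/(x**2 - 5*x + 4)) dx by partial fractions, (-3*x - 3)/(x**2 - 5*x + 4) = 2/(x - 1) - 5/(x - 4): now ∫(-5/(x - 4)) dx + ∫(2/(x - 1)) dx.
Step 2. Evaluate the standard form [assuming x > 1]: now 2*log(x - 1) + ∫(-5/(x - 4)) dx.
Step 3. Evaluate the standard form [assuming x > 4]: now -5*log(x - 4) + 2*log(x - 1).
Answer: -5*log(x - 4) + 2*log(x - 1).


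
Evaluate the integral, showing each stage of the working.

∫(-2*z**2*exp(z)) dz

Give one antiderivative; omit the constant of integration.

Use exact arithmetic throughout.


Step 1. Integrate ∫(-2*z**2*exp(z)) dz by parts with u = z**2, dv = (-2*exp(z)) dz, so v = -2*exp(z): now -2*z**2*exp(z) + ∫(4*z*exp(z)) dz.
Step 2. Integrate ∫(4*z*exp(z)) dz by parts with u = z, dv = (4*exp(z)) dz, so v = 4*exp(z): now -2*z**2*exp(z) + 4*z*exp(z) + ∫(-4*exp(z)) dz.
Step 3. Evaluate the standard form: now -2*z**2*exp(z) + 4*z*exp(z) - 4*exp(z).
Answer: -2*z**2*exp(z) + 4*z*exp(z) - 4*exp(z).


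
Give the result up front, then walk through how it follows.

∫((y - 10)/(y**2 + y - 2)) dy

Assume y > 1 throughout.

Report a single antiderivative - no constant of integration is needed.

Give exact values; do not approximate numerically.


The answer is -3*log(y - 1) + 4*log(y + 2).
Step 1. Decompose ∫((y - 10)/(y**2 + y - 2)) dy by partial fractions, (y - 10)/(y**2 + y - 2) = 4/(y + 2) - 3/(y - 1): now ∫(-3/(y - 1)) dy + ∫(4/(y + 2)) dy.
Step 2. Evaluate the standard form [assuming y > 1]: now -3*log(y - 1) + ∫(4/(y + 2)) dy.
Step 3. Evaluate the standard form [assuming y > -2]: now -3*log(y - 1) + 4*log(y + 2).
Answer: -3*log(y - 1) + 4*log(y + 2).


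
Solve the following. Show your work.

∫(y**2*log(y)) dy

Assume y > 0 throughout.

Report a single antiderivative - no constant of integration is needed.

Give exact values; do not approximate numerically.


Step 1. Integrate ∫(y**2*log(y)) dy by parts with u = log(y), dv = (y**2) dy, so v = y**3/3 [assuming y > 0]: now y**3*log(y)/3 + ∫(-y**2/3) dy.
Step 2. Evaluate the standard form: now y**3*log(y)/3 - y**3/9.
Answer: y**3*log(y)/3 - y**3/9.


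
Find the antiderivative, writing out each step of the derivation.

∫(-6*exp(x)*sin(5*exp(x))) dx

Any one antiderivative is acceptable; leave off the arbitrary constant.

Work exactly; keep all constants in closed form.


Step 1. Substitute u = exp(x), turning ∫(-6*exp(x)*sin(5*exp(x))) dx into ∫(-6*sin(5*u)) du: now ∫(-6*sin(5*u)) du.
Step 2. Evaluate the standard form: now 6*cos(5*u)/5.
Step 3. Substitute back u = exp(x): now 6*cos(5*exp(x))/5.
Answer: 6*cos(5*exp(x))/5.


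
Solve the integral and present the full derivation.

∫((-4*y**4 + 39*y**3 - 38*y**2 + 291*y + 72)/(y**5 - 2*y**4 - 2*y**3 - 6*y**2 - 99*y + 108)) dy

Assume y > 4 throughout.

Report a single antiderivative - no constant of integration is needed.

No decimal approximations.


Step 1. Decompose ∫((-4*y**4 + 39*y**3 - 38*y**2 + 291*y + 72)/(y**5 - 2*y**4 - 2*y**3 - 6*y**2 - 99*y + 108)) dy by partial fractions, (-4*y**4 + 39*y**3 - 38*y**2 + 291*y + 72)/(y**5 - 2*y**4 - 2*y**3 - 6*y**2 - 99*y + 108) = 3/(y**2 + 9) - 5/(y + 3) - 3/(y - 1) + 4/(y - 4): now ∫(4/(y - 4)) dy + ∫(-3/(y - 1)) dy + ∫(-5/(y + 3)) dy + ∫(3/(y**2 + 9)) dy.
Step 2. Evaluate the standard form [assuming y > -3]: now -5*log(y + 3) + ∫(4/(y - 4)) dy + ∫(-3/(y - 1)) dy + ∫(3/(y**2 + 9)) dy.
Step 3. Evaluate the standard form [assuming y > 1]: now -3*log(y - 1) - 5*log(y + 3) + ∫(4/(y - 4)) dy + ∫(3/(y**2 + 9)) dy.
Step 4. Evaluate the standard form [assuming y > 4]: now 4*log(y - 4) - 3*log(y - 1) - 5*log(y + 3) + ∫(3/(y**2 + 9)) dy.
Step 5. Evaluate the standard form: now 4*log(y - 4) - 3*log(y - 1) - 5*log(y + 3) + atan(y/3).
Answer: 4*log(y - 4) - 3*log(y - 1) - 5*log(y + 3) + atan(y/3).


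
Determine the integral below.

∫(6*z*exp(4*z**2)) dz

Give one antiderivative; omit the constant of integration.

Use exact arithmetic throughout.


Answer: 3*exp(4*z**2)/4.


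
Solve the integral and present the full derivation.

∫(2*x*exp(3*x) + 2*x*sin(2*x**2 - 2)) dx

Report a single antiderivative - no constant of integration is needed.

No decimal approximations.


Step 1. Rewrite: now ∫(2*x*exp(3*x)) dx + ∫(2*x*sin(2*x**2 - 2)) dx.
Step 2. Substitute u = x**2 - 1, turning ∫(2*x*sin(2*x**2 - 2)) dx into ∫(sin(2*u)) du: now ∫(2*x*exp(3*x)) dx + ∫(sin(2*u)) du.
Step 3. Evaluate the standard form: now -cos(2*u)/2 + ∫(2*x*exp(3*x)) dx.
Step 4. Substitute back u = x**2 - 1: now -cos(2*x**2 - 2)/2 + ∫(2*x*exp(3*x)) dx.
Step 5. Integrate ∫(2*x*exp(3*x)) dx by parts with u = x, dv = (2*exp(3*x)) dx, so v = 2*exp(3*x)/3: now 2*x*exp(3*x)/3 - cos(2*x**2 - 2)/2 + ∫(-2*exp(3*x)/3) dx.
Step 6. Evaluate the standard form: now 2*x*exp(3*x)/3 - 2*exp(3*x)/9 - cos(2*x**2 - 2)/2.
Answer: 2*x*exp(3*x)/3 - 2*exp(3*x)/9 - cos(2*x**2 - 2)/2.


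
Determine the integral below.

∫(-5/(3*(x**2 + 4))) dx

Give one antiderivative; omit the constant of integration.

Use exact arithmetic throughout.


Answer: -5*atan(x/2)/6.


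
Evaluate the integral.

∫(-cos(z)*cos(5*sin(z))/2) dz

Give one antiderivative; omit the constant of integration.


Answer: -sin(5*sin(z))/10.


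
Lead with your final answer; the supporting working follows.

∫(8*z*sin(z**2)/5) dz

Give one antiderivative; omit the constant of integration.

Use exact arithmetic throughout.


The answer is -4*cos(z**2)/5.
Step 1. Substitute u = z**2, turning ∫(8*z*sin(z**2)/5) dz into ∫(4*sin(u)/5) du: now ∫(4*sin(u)/5) du.
Step 2. Evaluate the standard form: now -4*cos(u)/5.
Step 3. Substitute back u = z**2: now -4*cos(z**2)/5.
Answer: -4*cos(z**2)/5.


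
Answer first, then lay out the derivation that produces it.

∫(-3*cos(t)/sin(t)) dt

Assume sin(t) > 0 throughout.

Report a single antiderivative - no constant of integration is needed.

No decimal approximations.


The answer is -3*log(sin(t)).
Step 1. Substitute u = sin(t), turning ∫(-3*cos(t)/sin(t)) dt into ∫(-3/u) du: now ∫(-3/u) du.
Step 2. Evaluate the standard form [assuming u > 0]: now -3*log(u).
Step 3. Substitute back u = sin(t): now -3*log(sin(t)).
Answer: -3*log(sin(t)).


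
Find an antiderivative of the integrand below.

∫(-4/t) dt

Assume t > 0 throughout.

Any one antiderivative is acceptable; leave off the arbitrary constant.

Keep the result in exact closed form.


Answer: -4*log(t).


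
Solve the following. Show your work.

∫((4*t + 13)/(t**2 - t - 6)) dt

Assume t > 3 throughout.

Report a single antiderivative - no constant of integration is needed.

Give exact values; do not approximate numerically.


Step 1. Decompose ∫((4*t + 13)/(t**2 - t - 6)) dt by partial fractions, (4*t + 13)/(t**2 - t - 6) = -1/(t + 2) + 5/(t - 3): now ∫(5/(t - 3)) dt + ∫(-1/(t + 2)) dt.
Step 2. Evaluate the standard form [assuming t > 3]: now 5*log(t - 3) + ∫(-1/(t + 2)) dt.
Step 3. Evaluate the standard form [assuming t > -2]: now 5*log(t - 3) - log(t + 2).
Answer: 5*log(t - 3) - log(t + 2).


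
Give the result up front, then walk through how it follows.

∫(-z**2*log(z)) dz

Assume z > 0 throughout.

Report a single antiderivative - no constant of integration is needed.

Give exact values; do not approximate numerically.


The answer is -z**3*log(z)/3 + z**3/9.
Step 1. Integrate ∫(-z**2*log(z)) dz by parts with u = log(z), dv = (-z**2) dz, so v = -z**3/3 [assuming z > 0]: now -z**3*log(z)/3 + ∫(z**2/3) dz.
Step 2. Evaluate the standard form: now -z**3*log(z)/3 + z**3/9.
Answer: -z**3*log(z)/3 + z**3/9.


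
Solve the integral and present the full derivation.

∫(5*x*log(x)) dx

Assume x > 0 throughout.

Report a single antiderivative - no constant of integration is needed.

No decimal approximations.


Step 1. Integrate ∫(5*x*log(x)) dx by parts with u = log(x), dv = (5*x) dx, so v = 5*x**2/2 [assuming x > 0]: now 5*x**2*log(x)/2 + ∫(-5*x/2) dx.
Step 2. Evaluate the standard form: now 5*x**2*log(x)/2 - 5*x**2/4.
Answer: 5*x**2*log(x)/2 - 5*x**2/4.


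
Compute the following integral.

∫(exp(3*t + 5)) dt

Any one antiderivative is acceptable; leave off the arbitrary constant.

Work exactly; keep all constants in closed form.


Answer: exp(3*t + 5)/3.


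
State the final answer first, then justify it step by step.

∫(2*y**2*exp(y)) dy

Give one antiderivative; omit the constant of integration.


The answer is 2*y**2*exp(y) - 4*y*exp(y) + 4*exp(y).
Step 1. Integrate ∫(2*y**2*exp(y)) dy by parts with u = y**2, dv = (2*exp(y)) dy, so v = 2*exp(y): now 2*y**2*exp(y) + ∫(-4*y*exp(y)) dy.
Step 2. Integrate ∫(-4*y*exp(y)) dy by parts with u = y, dv = (-4*exp(y)) dy, so v = -4*exp(y): now 2*y**2*exp(y) - 4*y*exp(y) + ∫(4*exp(y)) dy.
Step 3. Evaluate the standard form: now 2*y**2*exp(y) - 4*y*exp(y) + 4*exp(y).
Answer: 2*y**2*exp(y) - 4*y*exp(y) + 4*exp(y).


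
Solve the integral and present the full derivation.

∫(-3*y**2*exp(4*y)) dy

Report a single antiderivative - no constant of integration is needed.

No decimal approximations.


Step 1. Integrate ∫(-3*y**2*exp(4*y)) dy by parts with u = y**2, dv = (-3*exp(4*y)) dy, so v = -3*exp(4*y)/4: now -3*y**2*exp(4*y)/4 + ∫(3*y*exp(4*y)/2) dy.
Step 2. Integrate ∫(3*y*exp(4*y)/2) dy by parts with u = y, dv = (3*exp(4*y)/2) dy, so v = 3*exp(4*y)/8: now -3*y**2*exp(4*y)/4 + 3*y*exp(4*y)/8 + ∫(-3*exp(4*y)/8) dy.
Step 3. Evaluate the standard form: now -3*y**2*exp(4*y)/4 + 3*y*exp(4*y)/8 - 3*exp(4*y)/32.
Answer: -3*y**2*exp(4*y)/4 + 3*y*exp(4*y)/8 - 3*exp(4*y)/32.


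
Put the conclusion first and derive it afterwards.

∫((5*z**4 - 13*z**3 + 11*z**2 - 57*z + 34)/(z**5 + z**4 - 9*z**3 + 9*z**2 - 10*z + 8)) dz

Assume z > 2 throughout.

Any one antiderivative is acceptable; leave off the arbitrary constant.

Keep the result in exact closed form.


The answer is -2*log(z - 2) + 2*log(z - 1) + 5*log(z + 4) + 4*atan(z).
Step 1. Decompose ∫((5*z**4 - 13*z**3 + 11*z**2 - 57*z + 34)/(z**5 + z**4 - 9*z**3 + 9*z**2 - 10*z + 8)) dz by partial fractions, (5*z**4 - 13*z**3 + 11*z**2 - 57*z + 34)/(z**5 + z**4 - 9*z**3 + 9*z**2 - 10*z + 8) = 4/(z**2 + 1) + 5/(z + 4) + 2/(z - 1) - 2/(z - 2): now ∫(-2/(z - 2)) dz + ∫(2/(z - 1)) dz + ∫(5/(z + 4)) dz + ∫(4/(z**2 + 1)) dz.
Step 2. Evaluate the standard form [assuming z > 2]: now -2*log(z - 2) + ∫(2/(z - 1)) dz + ∫(5/(z + 4)) dz + ∫(4/(z**2 + 1)) dz.
Step 3. Evaluate the standard form [assuming z > 1]: now -2*log(z - 2) + 2*log(z - 1) + ∫(5/(z + 4)) dz + ∫(4/(z**2 + 1)) dz.
Step 4. Evaluate the standard form [assuming z > -4]: now -2*log(z - 2) + 2*log(z - 1) + 5*log(z + 4) + ∫(4/(z**2 + 1)) dz.
Step 5. Evaluate the standard form: now -2*log(z - 2) + 2*log(z - 1) + 5*log(z + 4) + 4*atan(z).
Answer: -2*log(z - 2) + 2*log(z - 1) + 5*log(z + 4) + 4*atan(z).


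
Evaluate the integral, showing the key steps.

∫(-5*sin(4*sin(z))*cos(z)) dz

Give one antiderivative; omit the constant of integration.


Step 1. Substitute u = sin(z), turning ∫(-5*sin(4*sin(z))*cos(z)) dz into ∫(-5*sin(4*u)) du: now ∫(-5*sin(4*u)) du.
Step 2. Evaluate the standard form: now 5*cos(4*u)/4.
Step 3. Substitute back u = sin(z): now 5*cos(4*sin(z))/4.
Answer: 5*cos(4*sin(z))/4.


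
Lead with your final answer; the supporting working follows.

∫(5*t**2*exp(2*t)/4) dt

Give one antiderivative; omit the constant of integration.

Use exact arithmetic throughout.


The answer is 5*t**2*exp(2*t)/8 - 5*t*exp(2*t)/8 + 5*exp(2*t)/16.
Step 1. Integrate ∫(5*t**2*exp(2*t)/4) dt by parts with u = t**2, dv = (5*exp(2*t)/4) dt, so v = 5*exp(2*t)/8: now 5*t**2*exp(2*t)/8 + ∫(-5*t*exp(2*t)/4) dt.
Step 2. Integrate ∫(-5*t*exp(2*t)/4) dt by parts with u = t, dv = (-5*exp(2*t)/4) dt, so v = -5*exp(2*t)/8: now 5*t**2*exp(2*t)/8 - 5*t*exp(2*t)/8 + ∫(5*exp(2*t)/8) dt.
Step 3. Evaluate the standard form: now 5*t**2*exp(2*t)/8 - 5*t*exp(2*t)/8 + 5*exp(2*t)/16.
Answer: 5*t**2*exp(2*t)/8 - 5*t*exp(2*t)/8 + 5*exp(2*t)/16.


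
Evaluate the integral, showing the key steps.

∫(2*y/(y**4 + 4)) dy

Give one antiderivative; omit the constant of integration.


Step 1. Substitute u = y**2, turning ∫(2*y/(y**4 + 4)) dy into ∫(1/(u**2 + 4)) du: now ∫(1/(u**2 + 4)) du.
Step 2. Evaluate the standard form: now atan(u/2)/2.
Step 3. Substitute back u = y**2: now atan(y**2/2)/2.
Answer: atan(y**2/2)/2.


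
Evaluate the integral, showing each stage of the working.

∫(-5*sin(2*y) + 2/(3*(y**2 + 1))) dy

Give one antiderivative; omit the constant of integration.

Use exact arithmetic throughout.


Step 1. Rewrite: now ∫(2/(3*(y**2 + 1))) dy + ∫(-5*sin(2*y)) dy.
Step 2. Evaluate the standard form: now 5*cos(2*y)/2 + ∫(2/(3*(y**2 + 1))) dy.
Step 3. Evaluate the standard form: now 5*cos(2*y)/2 + 2*atan(y)/3.
Answer: 5*cos(2*y)/2 + 2*atan(y)/3.


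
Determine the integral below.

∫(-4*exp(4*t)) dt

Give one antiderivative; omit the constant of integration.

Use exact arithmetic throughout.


Answer: -exp(4*t).


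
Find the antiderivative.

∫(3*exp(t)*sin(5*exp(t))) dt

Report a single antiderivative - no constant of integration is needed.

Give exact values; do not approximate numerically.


Answer: -3*cos(5*exp(t))/5.


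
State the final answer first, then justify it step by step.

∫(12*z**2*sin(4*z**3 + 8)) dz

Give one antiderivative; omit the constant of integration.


The answer is -cos(4*z**3 + 8).
Step 1. Substitute u = z**3 + 2, turning ∫(12*z**2*sin(4*z**3 + 8)) dz into ∫(4*sin(4*u)) du: now ∫(4*sin(4*u)) du.
Step 2. Evaluate the standard form: now -cos(4*u).
Step 3. Substitute back u = z**3 + 2: now -cos(4*z**3 + 8).
Answer: -cos(4*z**3 + 8).


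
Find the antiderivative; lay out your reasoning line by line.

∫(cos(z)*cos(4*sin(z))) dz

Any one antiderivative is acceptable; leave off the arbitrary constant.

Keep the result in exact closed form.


Step 1. Substitute u = sin(z), turning ∫(cos(z)*cos(4*sin(z))) dz into ∫(cos(4*u)) du: now ∫(cos(4*u)) du.
Step 2. Evaluate the standard form: now sin(4*u)/4.
Step 3. Substitute back u = sin(z): now sin(4*sin(z))/4.
Answer: sin(4*sin(z))/4.


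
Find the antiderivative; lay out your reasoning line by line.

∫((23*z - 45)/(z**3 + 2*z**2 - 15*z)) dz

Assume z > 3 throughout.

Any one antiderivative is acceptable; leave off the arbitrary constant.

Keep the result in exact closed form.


Step 1. Decompose ∫((23*z - 45)/(z**3 + 2*z**2 - 15*z)) dz by partial fractions, (23*z - 45)/(z**3 + 2*z**2 - 15*z) = -4/(z + 5) + 1/(z - 3) + 3/z: now ∫(3/z) dz + ∫(1/(z - 3)) dz + ∫(-4/(z + 5)) dz.
Step 2. Evaluate the standard form [assuming z > 3]: now log(z - 3) + ∫(3/z) dz + ∫(-4/(z + 5)) dz.
Step 3. Evaluate the standard form [assuming z > -5]: now log(z - 3) - 4*log(z + 5) + ∫(3/z) dz.
Step 4. Evaluate the standard form [assuming z > 0]: now 3*log(z) + log(z - 3) - 4*log(z + 5).
Answer: 3*log(z) + log(z - 3) - 4*log(z + 5).


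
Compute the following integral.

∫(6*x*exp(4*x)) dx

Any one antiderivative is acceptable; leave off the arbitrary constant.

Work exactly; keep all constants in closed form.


Answer: 3*x*exp(4*x)/2 - 3*exp(4*x)/8.


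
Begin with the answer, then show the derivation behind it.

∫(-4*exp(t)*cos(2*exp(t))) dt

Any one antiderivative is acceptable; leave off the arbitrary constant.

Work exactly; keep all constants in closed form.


The answer is -2*sin(2*exp(t)).
Step 1. Substitute u = exp(t), turning ∫(-4*exp(t)*cos(2*exp(t))) dt into ∫(-4*cos(2*u)) du: now ∫(-4*cos(2*u)) du.
Step 2. Evaluate the standard form: now -2*sin(2*u).
Step 3. Substitute back u = exp(t): now -2*sin(2*exp(t)).
Answer: -2*sin(2*exp(t)).


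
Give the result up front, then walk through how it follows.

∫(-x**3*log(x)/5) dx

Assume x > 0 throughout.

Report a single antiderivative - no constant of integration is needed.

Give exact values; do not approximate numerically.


The answer is -x**4*log(x)/20 + x**4/80.
Step 1. Integrate ∫(-x**3*log(x)/5) dx by parts with u = log(x), dv = (-x**3/5) dx, so v = -x**4/20 [assuming x > 0]: now -x**4*log(x)/20 + ∫(x**3/20) dx.
Step 2. Evaluate the standard form: now -x**4*log(x)/20 + x**4/80.
Answer: -x**4*log(x)/20 + x**4/80.


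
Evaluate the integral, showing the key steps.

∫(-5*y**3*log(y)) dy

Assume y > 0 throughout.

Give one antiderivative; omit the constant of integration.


Step 1. Integrate ∫(-5*y**3*log(y)) dy by parts with u = log(y), dv = (-5*y**3) dy, so v = -5*y**4/4 [assuming y > 0]: now -5*y**4*log(y)/4 + ∫(5*y**3/4) dy.
Step 2. Evaluate the standard form: now -5*y**4*log(y)/4 + 5*y**4/16.
Answer: -5*y**4*log(y)/4 + 5*y**4/16.


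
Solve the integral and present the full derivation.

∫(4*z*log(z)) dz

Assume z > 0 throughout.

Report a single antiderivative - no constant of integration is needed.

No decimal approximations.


Step 1. Integrate ∫(4*z*log(z)) dz by parts with u = log(z), dv = (4*z) dz, so v = 2*z**2 [assuming z > 0]: now 2*z**2*log(z) + ∫(-2*z) dz.
Step 2. Evaluate the standard form: now 2*z**2*log(z) - z**2.
Answer: 2*z**2*log(z) - z**2.


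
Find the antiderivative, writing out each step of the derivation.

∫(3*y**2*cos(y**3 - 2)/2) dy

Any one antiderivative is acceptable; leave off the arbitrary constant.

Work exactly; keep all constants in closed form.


Step 1. Substitute u = y**3 - 2, turning ∫(3*y**2*cos(y**3 - 2)/2) dy into ∫(cos(u)/2) du: now ∫(cos(u)/2) du.
Step 2. Evaluate the standard form: now sin(u)/2.
Step 3. Substitute back u = y**3 - 2: now sin(y**3 - 2)/2.
Answer: sin(y**3 - 2)/2.


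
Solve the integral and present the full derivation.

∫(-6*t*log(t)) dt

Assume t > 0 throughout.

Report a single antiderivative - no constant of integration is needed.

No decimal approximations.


Step 1. Integrate ∫(-6*t*log(t)) dt by parts with u = log(t), dv = (-6*t) dt, so v = -3*t**2 [assuming t > 0]: now -3*t**2*log(t) + ∫(3*t) dt.
Step 2. Evaluate the standard form: now -3*t**2*log(t) + 3*t**2/2.
Answer: -3*t**2*log(t) + 3*t**2/2.


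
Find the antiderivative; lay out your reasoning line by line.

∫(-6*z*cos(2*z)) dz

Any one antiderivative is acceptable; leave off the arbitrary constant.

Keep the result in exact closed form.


Step 1. Integrate ∫(-6*z*cos(2*z)) dz by parts with u = z, dv = (-6*cos(2*z)) dz, so v = -3*sin(2*z): now -3*z*sin(2*z) + ∫(3*sin(2*z)) dz.
Step 2. Evaluate the standard form: now -3*z*sin(2*z) - 3*cos(2*z)/2.
Answer: -3*z*sin(2*z) - 3*cos(2*z)/2.


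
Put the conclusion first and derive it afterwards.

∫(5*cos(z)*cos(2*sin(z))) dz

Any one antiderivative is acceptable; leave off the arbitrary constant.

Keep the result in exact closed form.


The answer is 5*sin(2*sin(z))/2.
Step 1. Substitute u = sin(z), turning ∫(5*cos(z)*cos(2*sin(z))) dz into ∫(5*cos(2*u)) du: now ∫(5*cos(2*u)) du.
Step 2. Evaluate the standard form: now 5*sin(2*u)/2.
Step 3. Substitute back u = sin(z): now 5*sin(2*sin(z))/2.
Answer: 5*sin(2*sin(z))/2.


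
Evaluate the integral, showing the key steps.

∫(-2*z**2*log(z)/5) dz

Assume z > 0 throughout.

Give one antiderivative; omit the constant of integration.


Step 1. Integrate ∫(-2*z**2*log(z)/5) dz by parts with u = log(z), dv = (-2*z**2/5) dz, so v = -2*z**3/15 [assuming z > 0]: now -2*z**3*log(z)/15 + ∫(2*z**2/15) dz.
Step 2. Evaluate the standard form: now -2*z**3*log(z)/15 + 2*z**3/45.
Answer: -2*z**3*log(z)/15 + 2*z**3/45.


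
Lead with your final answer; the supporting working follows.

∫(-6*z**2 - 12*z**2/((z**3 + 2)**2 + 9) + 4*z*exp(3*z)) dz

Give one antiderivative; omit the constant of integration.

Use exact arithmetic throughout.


The answer is -2*z**3 + 4*z*exp(3*z)/3 - 4*exp(3*z)/9 - 4*atan(z**3/3 + 2/3)/3.
Step 1. Rewrite: now ∫(-6*z**2) dz + ∫(4*z*exp(3*z)) dz + ∫(-12*z**2/((z**3 + 2)**2 + 9)) dz.
Step 2. Substitute u = z**3 + 2, turning ∫(-12*z**2/((z**3 + 2)**2 + 9)) dz into ∫(-4/(u**2 + 9)) du: now ∫(-6*z**2) dz + ∫(4*z*exp(3*z)) dz + ∫(-4/(u**2 + 9)) du.
Step 3. Evaluate the standard form: now -4*atan(u/3)/3 + ∫(-6*z**2) dz + ∫(4*z*exp(3*z)) dz.
Step 4. Substitute back u = z**3 + 2: now -4*atan(z**3/3 + 2/3)/3 + ∫(-6*z**2) dz + ∫(4*z*exp(3*z)) dz.
Step 5. Evaluate the standard form: now -2*z**3 - 4*atan(z**3/3 + 2/3)/3 + ∫(4*z*exp(3*z)) dz.
Step 6. Integrate ∫(4*z*exp(3*z)) dz by parts with u = z, dv = (4*exp(3*z)) dz, so v = 4*exp(3*z)/3: now -2*z**3 + 4*z*exp(3*z)/3 - 4*atan(z**3/3 + 2/3)/3 + ∫(-4*exp(3*z)/3) dz.
Step 7. Evaluate the standard form: now -2*z**3 + 4*z*exp(3*z)/3 - 4*exp(3*z)/9 - 4*atan(z**3/3 + 2/3)/3.
Answer: -2*z**3 + 4*z*exp(3*z)/3 - 4*exp(3*z)/9 - 4*atan(z**3/3 + 2/3)/3.


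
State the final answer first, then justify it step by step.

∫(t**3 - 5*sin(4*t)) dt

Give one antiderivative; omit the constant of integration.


The answer is t**4/4 + 5*cos(4*t)/4.
Step 1. Rewrite: now ∫(t**3) dt + ∫(-5*sin(4*t)) dt.
Step 2. Evaluate the standard form: now 5*cos(4*t)/4 + ∫(t**3) dt.
Step 3. Evaluate the standard form: now t**4/4 + 5*cos(4*t)/4.
Answer: t**4/4 + 5*cos(4*t)/4.


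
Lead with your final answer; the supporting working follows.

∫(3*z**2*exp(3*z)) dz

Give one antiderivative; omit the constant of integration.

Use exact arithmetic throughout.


The answer is z**2*exp(3*z) - 2*z*exp(3*z)/3 + 2*exp(3*z)/9.
Step 1. Integrate ∫(3*z**2*exp(3*z)) dz by parts with u = z**2, dv = (3*exp(3*z)) dz, so v = exp(3*z): now z**2*exp(3*z) + ∫(-2*z*exp(3*z)) dz.
Step 2. Integrate ∫(-2*z*exp(3*z)) dz by parts with u = z, dv = (-2*exp(3*z)) dz, so v = -2*exp(3*z)/3: now z**2*exp(3*z) - 2*z*exp(3*z)/3 + ∫(2*exp(3*z)/3) dz.
Step 3. Evaluate the standard form: now z**2*exp(3*z) - 2*z*exp(3*z)/3 + 2*exp(3*z)/9.
Answer: z**2*exp(3*z) - 2*z*exp(3*z)/3 + 2*exp(3*z)/9.


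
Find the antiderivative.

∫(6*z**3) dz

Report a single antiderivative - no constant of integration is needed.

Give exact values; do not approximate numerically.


Answer: 3*z**4/2.


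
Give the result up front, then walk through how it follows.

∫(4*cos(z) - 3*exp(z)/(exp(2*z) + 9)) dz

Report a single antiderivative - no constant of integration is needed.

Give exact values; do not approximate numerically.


The answer is 4*sin(z) - atan(exp(z)/3).
Step 1. Rewrite: now ∫(-3*exp(z)/(exp(2*z) + 9)) dz + ∫(4*cos(z)) dz.
Step 2. Substitute u = exp(z), turning ∫(-3*exp(z)/(exp(2*z) + 9)) dz into ∫(-3/(u**2 + 9)) du: now ∫(-3/(u**2 + 9)) du + ∫(4*cos(z)) dz.
Step 3. Evaluate the standard form: now -atan(u/3) + ∫(4*cos(z)) dz.
Step 4. Substitute back u = exp(z): now -atan(exp(z)/3) + ∫(4*cos(z)) dz.
Step 5. Evaluate the standard form: now 4*sin(z) - atan(exp(z)/3).
Answer: 4*sin(z) - atan(exp(z)/3).


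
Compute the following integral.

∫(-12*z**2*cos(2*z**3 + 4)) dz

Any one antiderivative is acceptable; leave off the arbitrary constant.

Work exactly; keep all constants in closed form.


Answer: -2*sin(2*z**3 + 4).


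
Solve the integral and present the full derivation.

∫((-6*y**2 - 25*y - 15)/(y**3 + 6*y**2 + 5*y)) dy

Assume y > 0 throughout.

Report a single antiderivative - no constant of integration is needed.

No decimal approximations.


Step 1. Decompose ∫((-6*y**2 - 25*y - 15)/(y**3 + 6*y**2 + 5*y)) dy by partial fractions, (-6*y**2 - 25*y - 15)/(y**3 + 6*y**2 + 5*y) = -2/(y + 5) - 1/(y + 1) - 3/y: now ∫(-3/y) dy + ∫(-1/(y + 1)) dy + ∫(-2/(y + 5)) dy.
Step 2. Evaluate the standard form [assuming y > 0]: now -3*log(y) + ∫(-1/(y + 1)) dy + ∫(-2/(y + 5)) dy.
Step 3. Evaluate the standard form [assuming y > -5]: now -3*log(y) - 2*log(y + 5) + ∫(-1/(y + 1)) dy.
Step 4. Evaluate the standard form [assuming y > -1]: now -3*log(y) - log(y + 1) - 2*log(y + 5).
Answer: -3*log(y) - log(y + 1) - 2*log(y + 5).


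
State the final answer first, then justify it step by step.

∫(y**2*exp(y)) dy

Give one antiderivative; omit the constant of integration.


The answer is y**2*exp(y) - 2*y*exp(y) + 2*exp(y).
Step 1. Integrate ∫(y**2*exp(y)) dy by parts with u = y**2, dv = (exp(y)) dy, so v = exp(y): now y**2*exp(y) + ∫(-2*y*exp(y)) dy.
Step 2. Integrate ∫(-2*y*exp(y)) dy by parts with u = y, dv = (-2*exp(y)) dy, so v = -2*exp(y): now y**2*exp(y) - 2*y*exp(y) + ∫(2*exp(y)) dy.
Step 3. Evaluate the standard form: now y**2*exp(y) - 2*y*exp(y) + 2*exp(y).
Answer: y**2*exp(y) - 2*y*exp(y) + 2*exp(y).


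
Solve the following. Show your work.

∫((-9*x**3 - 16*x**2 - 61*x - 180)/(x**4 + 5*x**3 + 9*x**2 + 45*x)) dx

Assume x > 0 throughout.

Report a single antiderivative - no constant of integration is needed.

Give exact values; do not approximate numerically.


Step 1. Decompose ∫((-9*x**3 - 16*x**2 - 61*x - 180)/(x**4 + 5*x**3 + 9*x**2 + 45*x)) dx by partial fractions, (-9*x**3 - 16*x**2 - 61*x - 180)/(x**4 + 5*x**3 + 9*x**2 + 45*x) = 4/(x**2 + 9) - 5/(x + 5) - 4/x: now ∫(-4/x) dx + ∫(-5/(x + 5)) dx + ∫(4/(x**2 + 9)) dx.
Step 2. Evaluate the standard form [assuming x > -5]: now -5*log(x + 5) + ∫(-4/x) dx + ∫(4/(x**2 + 9)) dx.
Step 3. Evaluate the standard form [assuming x > 0]: now -4*log(x) - 5*log(x + 5) + ∫(4/(x**2 + 9)) dx.
Step 4. Evaluate the standard form: now -4*log(x) - 5*log(x + 5) + 4*atan(x/3)/3.
Answer: -4*log(x) - 5*log(x + 5) + 4*atan(x/3)/3.


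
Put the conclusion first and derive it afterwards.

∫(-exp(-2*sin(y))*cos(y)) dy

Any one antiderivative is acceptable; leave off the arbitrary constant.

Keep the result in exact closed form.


The answer is exp(-2*sin(y))/2.
Step 1. Substitute u = sin(y), turning ∫(-exp(-2*sin(y))*cos(y)) dy into ∫(-exp(-2*u)) du: now ∫(-exp(-2*u)) du.
Step 2. Evaluate the standard form: now exp(-2*u)/2.
Step 3. Substitute back u = sin(y): now exp(-2*sin(y))/2.
Answer: exp(-2*sin(y))/2.


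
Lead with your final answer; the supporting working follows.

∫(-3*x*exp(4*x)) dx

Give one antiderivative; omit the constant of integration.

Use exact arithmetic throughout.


The answer is -3*x*exp(4*x)/4 + 3*exp(4*x)/16.
Step 1. Integrate ∫(-3*x*exp(4*x)) dx by parts with u = x, dv = (-3*exp(4*x)) dx, so v = -3*exp(4*x)/4: now -3*x*exp(4*x)/4 + ∫(3*exp(4*x)/4) dx.
Step 2. Evaluate the standard form: now -3*x*exp(4*x)/4 + 3*exp(4*x)/16.
Answer: -3*x*exp(4*x)/4 + 3*exp(4*x)/16.


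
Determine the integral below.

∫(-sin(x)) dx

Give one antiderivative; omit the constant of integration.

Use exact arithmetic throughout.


Answer: cos(x).


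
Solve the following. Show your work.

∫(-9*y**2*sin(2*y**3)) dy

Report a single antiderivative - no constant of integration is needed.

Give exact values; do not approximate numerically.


Step 1. Substitute u = y**3, turning ∫(-9*y**2*sin(2*y**3)) dy into ∫(-3*sin(2*u)) du: now ∫(-3*sin(2*u)) du.
Step 2. Evaluate the standard form: now 3*cos(2*u)/2.
Step 3. Substitute back u = y**3: now 3*cos(2*y**3)/2.
Answer: 3*cos(2*y**3)/2.


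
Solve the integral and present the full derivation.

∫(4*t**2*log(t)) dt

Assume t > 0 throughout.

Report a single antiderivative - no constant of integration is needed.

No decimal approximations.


Step 1. Integrate ∫(4*t**2*log(t)) dt by parts with u = log(t), dv = (4*t**2) dt, so v = 4*t**3/3 [assuming t > 0]: now 4*t**3*log(t)/3 + ∫(-4*t**2/3) dt.
Step 2. Evaluate the standard form: now 4*t**3*log(t)/3 - 4*t**3/9.
Answer: 4*t**3*log(t)/3 - 4*t**3/9.


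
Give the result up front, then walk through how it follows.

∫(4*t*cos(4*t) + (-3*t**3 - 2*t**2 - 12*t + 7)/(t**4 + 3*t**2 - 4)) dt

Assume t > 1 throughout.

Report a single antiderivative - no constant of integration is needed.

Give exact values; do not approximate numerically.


The answer is t*sin(4*t) - log(t - 1) - 2*log(t + 1) + cos(4*t)/4 - 3*atan(t/2)/2.
Step 1. Rewrite: now ∫(4*t*cos(4*t)) dt + ∫((-3*t**3 - 2*t**2 - 12*t + 7)/(t**4 + 3*t**2 - 4)) dt.
Step 2. Integrate ∫(4*t*cos(4*t)) dt by parts with u = t, dv = (4*cos(4*t)) dt, so v = sin(4*t): now t*sin(4*t) + ∫((-3*t**3 - 2*t**2 - 12*t + 7)/(t**4 + 3*t**2 - 4)) dt + ∫(-sin(4*t)) dt.
Step 3. Evaluate the standard form: now t*sin(4*t) + cos(4*t)/4 + ∫((-3*t**3 - 2*t**2 - 12*t + 7)/(t**4 + 3*t**2 - 4)) dt.
Step 4. Decompose ∫((-3*t**3 - 2*t**2 - 12*t + 7)/(t**4 + 3*t**2 - 4)) dt by partial fractions, (-3*t**3 - 2*t**2 - 12*t + 7)/(t**4 + 3*t**2 - 4) = -3/(t**2 + 4) - 2/(t + 1) - 1/(t - 1): now t*sin(4*t) + cos(4*t)/4 + ∫(-1/(t - 1)) dt + ∫(-2/(t + 1)) dt + ∫(-3/(t**2 + 4)) dt.
Step 5. Evaluate the standard form [assuming t > -1]: now t*sin(4*t) - 2*log(t + 1) + cos(4*t)/4 + ∫(-1/(t - 1)) dt + ∫(-3/(t**2 + 4)) dt.
Step 6. Evaluate the standard form [assuming t > 1]: now t*sin(4*t) - log(t - 1) - 2*log(t + 1) + cos(4*t)/4 + ∫(-3/(t**2 + 4)) dt.
Step 7. Evaluate the standard form: now t*sin(4*t) - log(t - 1) - 2*log(t + 1) + cos(4*t)/4 - 3*atan(t/2)/2.
Answer: t*sin(4*t) - log(t - 1) - 2*log(t + 1) + cos(4*t)/4 - 3*atan(t/2)/2.


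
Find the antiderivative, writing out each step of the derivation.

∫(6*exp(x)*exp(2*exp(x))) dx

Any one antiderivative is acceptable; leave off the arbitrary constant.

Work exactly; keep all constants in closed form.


Step 1. Substitute u = exp(x), turning ∫(6*exp(x)*exp(2*exp(x))) dx into ∫(6*exp(2*u)) du: now ∫(6*exp(2*u)) du.
Step 2. Evaluate the standard form: now 3*exp(2*u).
Step 3. Substitute back u = exp(x): now 3*exp(2*exp(x)).
Answer: 3*exp(2*exp(x)).


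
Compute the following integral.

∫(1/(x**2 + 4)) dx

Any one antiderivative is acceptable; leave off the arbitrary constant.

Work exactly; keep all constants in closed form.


Answer: atan(x/2)/2.


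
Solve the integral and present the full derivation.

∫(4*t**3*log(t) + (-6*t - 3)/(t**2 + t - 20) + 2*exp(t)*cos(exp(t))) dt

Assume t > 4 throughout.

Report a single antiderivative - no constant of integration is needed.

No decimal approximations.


Step 1. Rewrite: now ∫(4*t**3*log(t)) dt + ∫((-6*t - 3)/(t**2 + t - 20)) dt + ∫(2*exp(t)*cos(exp(t))) dt.
Step 2. Decompose ∫((-6*t - 3)/(t**2 + t - 20)) dt by partial fractions, (-6*t - 3)/(t**2 + t - 20) = -3/(t + 5) - 3/(t - 4): now ∫(4*t**3*log(t)) dt + ∫(2*exp(t)*cos(exp(t))) dt + ∫(-3/(t - 4)) dt + ∫(-3/(t + 5)) dt.
Step 3. Evaluate the standard form [assuming t > -5]: now -3*log(t + 5) + ∫(4*t**3*log(t)) dt + ∫(2*exp(t)*cos(exp(t))) dt + ∫(-3/(t - 4)) dt.
Step 4. Evaluate the standard form [assuming t > 4]: now -3*log(t - 4) - 3*log(t + 5) + ∫(4*t**3*log(t)) dt + ∫(2*exp(t)*cos(exp(t))) dt.
Step 5. Substitute u = exp(t), turning ∫(2*exp(t)*cos(exp(t))) dt into ∫(2*cos(u)) du: now -3*log(t - 4) - 3*log(t + 5) + ∫(4*t**3*log(t)) dt + ∫(2*cos(u)) du.
Step 6. Evaluate the standard form: now -3*log(t - 4) - 3*log(t + 5) + 2*sin(u) + ∫(4*t**3*log(t)) dt.
Step 7. Substitute back u = exp(t): now -3*log(t - 4) - 3*log(t + 5) + 2*sin(exp(t)) + ∫(4*t**3*log(t)) dt.
Step 8. Integrate ∫(4*t**3*log(t)) dt by parts with u = log(t), dv = (4*t**3) dt, so v = t**4 [assuming t > 0]: now t**4*log(t) - 3*log(t - 4) - 3*log(t + 5) + 2*sin(exp(t)) + ∫(-t**3) dt.
Step 9. Evaluate the standard form: now t**4*log(t) - t**4/4 - 3*log(t - 4) - 3*log(t + 5) + 2*sin(exp(t)).
Answer: t**4*log(t) - t**4/4 - 3*log(t - 4) - 3*log(t + 5) + 2*sin(exp(t)).


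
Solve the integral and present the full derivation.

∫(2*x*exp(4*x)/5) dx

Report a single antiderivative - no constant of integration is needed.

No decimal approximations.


Step 1. Integrate ∫(2*x*exp(4*x)/5) dx by parts with u = x, dv = (2*exp(4*x)/5) dx, so v = exp(4*x)/10: now x*exp(4*x)/10 + ∫(-exp(4*x)/10) dx.
Step 2. Evaluate the standard form: now x*exp(4*x)/10 - exp(4*x)/40.
Answer: x*exp(4*x)/10 - exp(4*x)/40.


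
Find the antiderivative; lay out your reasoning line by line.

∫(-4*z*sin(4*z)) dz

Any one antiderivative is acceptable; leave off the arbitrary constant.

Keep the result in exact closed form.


Step 1. Integrate ∫(-4*z*sin(4*z)) dz by parts with u = z, dv = (-4*sin(4*z)) dz, so v = cos(4*z): now z*cos(4*z) + ∫(-cos(4*z)) dz.
Step 2. Evaluate the standard form: now z*cos(4*z) - sin(4*z)/4.
Answer: z*cos(4*z) - sin(4*z)/4.


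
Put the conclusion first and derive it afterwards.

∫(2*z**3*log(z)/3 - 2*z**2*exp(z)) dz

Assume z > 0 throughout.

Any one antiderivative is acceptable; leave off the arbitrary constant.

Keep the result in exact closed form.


The answer is z**4*log(z)/6 - z**4/24 - 2*z**2*exp(z) + 4*z*exp(z) - 4*exp(z).
Step 1. Rewrite: now ∫(-2*z**2*exp(z)) dz + ∫(2*z**3*log(z)/3) dz.
Step 2. Integrate ∫(2*z**3*log(z)/3) dz by parts with u = log(z), dv = (2*z**3/3) dz, so v = z**4/6 [assuming z > 0]: now z**4*log(z)/6 + ∫(-z**3/6) dz + ∫(-2*z**2*exp(z)) dz.
Step 3. Evaluate the standard form: now z**4*log(z)/6 - z**4/24 + ∫(-2*z**2*exp(z)) dz.
Step 4. Integrate ∫(-2*z**2*exp(z)) dz by parts with u = z**2, dv = (-2*exp(z)) dz, so v = -2*exp(z): now z**4*log(z)/6 - z**4/24 - 2*z**2*exp(z) + ∫(4*z*exp(z)) dz.
Step 5. Integrate ∫(4*z*exp(z)) dz by parts with u = z, dv = (4*exp(z)) dz, so v = 4*exp(z): now z**4*log(z)/6 - z**4/24 - 2*z**2*exp(z) + 4*z*exp(z) + ∫(-4*exp(z)) dz.
Step 6. Evaluate the standard form: now z**4*log(z)/6 - z**4/24 - 2*z**2*exp(z) + 4*z*exp(z) - 4*exp(z).
Answer: z**4*log(z)/6 - z**4/24 - 2*z**2*exp(z) + 4*z*exp(z) - 4*exp(z).


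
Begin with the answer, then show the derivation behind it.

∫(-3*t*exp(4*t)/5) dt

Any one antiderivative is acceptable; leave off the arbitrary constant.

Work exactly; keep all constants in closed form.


The answer is -3*t*exp(4*t)/20 + 3*exp(4*t)/80.
Step 1. Integrate ∫(-3*t*exp(4*t)/5) dt by parts with u = t, dv = (-3*exp(4*t)/5) dt, so v = -3*exp(4*t)/20: now -3*t*exp(4*t)/20 + ∫(3*exp(4*t)/20) dt.
Step 2. Evaluate the standard form: now -3*t*exp(4*t)/20 + 3*exp(4*t)/80.
Answer: -3*t*exp(4*t)/20 + 3*exp(4*t)/80.


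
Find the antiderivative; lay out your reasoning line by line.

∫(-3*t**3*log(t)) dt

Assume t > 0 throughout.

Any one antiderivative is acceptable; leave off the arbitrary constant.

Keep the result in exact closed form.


Step 1. Integrate ∫(-3*t**3*log(t)) dt by parts with u = log(t), dv = (-3*t**3) dt, so v = -3*t**4/4 [assuming t > 0]: now -3*t**4*log(t)/4 + ∫(3*t**3/4) dt.
Step 2. Evaluate the standard form: now -3*t**4*log(t)/4 + 3*t**4/16.
Answer: -3*t**4*log(t)/4 + 3*t**4/16.


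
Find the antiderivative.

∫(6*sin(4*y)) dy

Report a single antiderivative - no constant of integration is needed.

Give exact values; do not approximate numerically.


Answer: -3*cos(4*y)/2.


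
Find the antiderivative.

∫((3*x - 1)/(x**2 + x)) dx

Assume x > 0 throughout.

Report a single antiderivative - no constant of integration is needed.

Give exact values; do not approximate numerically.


Answer: -log(x) + 4*log(x + 1).


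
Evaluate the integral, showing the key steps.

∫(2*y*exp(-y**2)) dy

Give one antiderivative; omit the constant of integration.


Step 1. Substitute u = y**2, turning ∫(2*y*exp(-y**2)) dy into ∫(exp(-u)) du: now ∫(exp(-u)) du.
Step 2. Evaluate the standard form: now -exp(-u).
Step 3. Substitute back u = y**2: now -exp(-y**2).
Answer: -exp(-y**2).


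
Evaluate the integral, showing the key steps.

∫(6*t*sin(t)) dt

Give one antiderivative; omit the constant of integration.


Step 1. Integrate ∫(6*t*sin(t)) dt by parts with u = t, dv = (6*sin(t)) dt, so v = -6*cos(t): now -6*t*cos(t) + ∫(6*cos(t)) dt.
Step 2. Evaluate the standard form: now -6*t*cos(t) + 6*sin(t).
Answer: -6*t*cos(t) + 6*sin(t).


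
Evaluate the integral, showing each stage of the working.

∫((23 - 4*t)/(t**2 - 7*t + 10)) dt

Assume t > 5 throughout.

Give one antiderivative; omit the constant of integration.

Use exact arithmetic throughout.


Step 1. Decompose ∫((23 - 4*t)/(t**2 - 7*t + 10)) dt by partial fractions, (23 - 4*t)/(t**2 - 7*t + 10) = -5/(t - 2) + 1/(t - 5): now ∫(1/(t - 5)) dt + ∫(-5/(t - 2)) dt.
Step 2. Evaluate the standard form [assuming t > 5]: now log(t - 5) + ∫(-5/(t - 2)) dt.
Step 3. Evaluate the standard form [assuming t > 2]: now log(t - 5) - 5*log(t - 2).
Answer: log(t - 5) - 5*log(t - 2).
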